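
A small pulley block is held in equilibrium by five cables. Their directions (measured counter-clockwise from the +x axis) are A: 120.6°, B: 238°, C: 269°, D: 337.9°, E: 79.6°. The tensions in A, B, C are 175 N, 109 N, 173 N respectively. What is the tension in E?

T_E ≈ 166 N

Resolve: ΣF_x = 175 cos 120.6° + 109 cos 238° + 173 cos 269° + T_D cos 337.9° + T_E cos 79.6° = 0.
        ΣF_y = 175 sin 120.6° + 109 sin 238° + 173 sin 269° + T_D sin 337.9° + T_E sin 79.6° = 0.
The known terms sum to (-149.9, -114.8) N, so 0.9265 T_D + 0.1805 T_E = 149.9 and -0.3762 T_D + 0.9836 T_E = 114.8.
Solving simultaneously: T_D = 129.4 N, T_E = 166.2 N.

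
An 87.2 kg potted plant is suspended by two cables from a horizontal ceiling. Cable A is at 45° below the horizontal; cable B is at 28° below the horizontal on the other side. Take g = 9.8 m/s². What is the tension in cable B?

T_B ≈ 632 N

Weight W = 87.2 × 9.8 = 854.6 N acts straight down.
Horizontal: T_A cos 45° = T_B cos 28°  →  T_A = 1.249 T_B.
Vertical: T_A sin 45° + T_B sin 28° = 854.6.
Substituting the horizontal relation into the vertical equation gives 1.352 T_B = 854.6, so T_B = 631.9 N.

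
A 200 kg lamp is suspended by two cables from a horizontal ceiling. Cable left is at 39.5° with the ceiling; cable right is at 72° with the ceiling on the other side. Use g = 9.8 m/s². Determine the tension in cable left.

Weight W = 200 × 9.8 = 1960 N acts straight down.
Horizontal: T_left cos 39.5° = T_right cos 72°  →  T_right = 2.497 T_left.
Vertical: T_left sin 39.5° + T_right sin 72° = 1960.
Substituting the horizontal relation into the vertical equation gives 3.011 T_left = 1960, so T_left = 651 N.

T_left ≈ 651 N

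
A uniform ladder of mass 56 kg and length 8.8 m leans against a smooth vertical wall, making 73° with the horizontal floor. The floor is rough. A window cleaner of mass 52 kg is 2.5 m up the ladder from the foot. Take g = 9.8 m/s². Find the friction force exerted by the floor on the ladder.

Torques about the foot: N_wall · 8.8 sin 73° = 56×9.8×4.4 cos 73° + 52×9.8×2.5 cos 73° → N_wall = 128.15 N.
ΣF_x = 0: f_floor = N_wall = 128.15 N.

f ≈ 128 N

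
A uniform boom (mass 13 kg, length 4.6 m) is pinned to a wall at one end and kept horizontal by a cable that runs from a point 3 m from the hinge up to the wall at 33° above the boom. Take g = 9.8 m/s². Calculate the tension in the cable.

T ≈ 179 N

Take torques about the hinge: T sin 33° · 3 = 13×9.8×2.3 = 293.02 N·m.
So T = 293.02 / (0.5446 × 3) = 179.34 N.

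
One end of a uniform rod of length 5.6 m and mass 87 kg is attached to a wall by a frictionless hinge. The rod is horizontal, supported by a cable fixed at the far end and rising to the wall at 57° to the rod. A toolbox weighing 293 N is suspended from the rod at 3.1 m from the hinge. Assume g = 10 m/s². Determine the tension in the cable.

Take torques about the hinge: T sin 57° · 5.6 = 87×10×2.8 + 293×3.1 = 3344.3 N·m.
So T = 3344.3 / (0.8387 × 5.6) = 712.08 N.

T ≈ 712 N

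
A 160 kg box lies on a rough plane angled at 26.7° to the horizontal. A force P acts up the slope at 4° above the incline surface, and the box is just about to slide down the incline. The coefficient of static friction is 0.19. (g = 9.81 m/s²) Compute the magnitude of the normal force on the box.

On the verge of sliding down the incline, friction equals μN and acts up the slope.
Perpendicular: N + P sin 4° = W cos 26.7° = 1402 N.
Along incline: P cos 4° + μN = W sin 26.7° with W sin 26.7° = 705.3 N.
Solving the pair for P and N: P = 445.8 N, N = 1371 N (and f = μN = 260.5 N).

N ≈ 1370 N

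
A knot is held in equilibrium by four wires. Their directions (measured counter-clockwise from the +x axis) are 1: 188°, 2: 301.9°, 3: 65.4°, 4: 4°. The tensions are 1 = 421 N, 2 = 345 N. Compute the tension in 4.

T_4 ≈ 76.3 N

Resolve: ΣF_x = 421 cos 188° + 345 cos 301.9° + T_3 cos 65.4° + T_4 cos 4° = 0.
        ΣF_y = 421 sin 188° + 345 sin 301.9° + T_3 sin 65.4° + T_4 sin 4° = 0.
The known terms sum to (-234.6, -351.5) N, so 0.4163 T_3 + 0.9976 T_4 = 234.6 and 0.9092 T_3 + 0.0698 T_4 = 351.5.
Solving simultaneously: T_3 = 380.7 N, T_4 = 76.29 N.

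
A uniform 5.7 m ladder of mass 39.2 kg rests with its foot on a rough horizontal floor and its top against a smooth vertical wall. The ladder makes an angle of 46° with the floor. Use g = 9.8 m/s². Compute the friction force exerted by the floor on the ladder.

Torques about the foot: N_wall · 5.7 sin 46° = 39.2×9.8×2.85 cos 46° → N_wall = 185.49 N.
ΣF_x = 0: f_floor = N_wall = 185.49 N.

f ≈ 185 N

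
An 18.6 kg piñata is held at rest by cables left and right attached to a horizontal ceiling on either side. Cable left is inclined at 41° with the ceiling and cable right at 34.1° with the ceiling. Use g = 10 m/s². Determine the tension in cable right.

T_right ≈ 145 N

Weight W = 18.6 × 10 = 186 N acts straight down.
Horizontal: T_left cos 41° = T_right cos 34.1°  →  T_left = 1.097 T_right.
Vertical: T_left sin 41° + T_right sin 34.1° = 186.
Substituting the horizontal relation into the vertical equation gives 1.28 T_right = 186, so T_right = 145.3 N.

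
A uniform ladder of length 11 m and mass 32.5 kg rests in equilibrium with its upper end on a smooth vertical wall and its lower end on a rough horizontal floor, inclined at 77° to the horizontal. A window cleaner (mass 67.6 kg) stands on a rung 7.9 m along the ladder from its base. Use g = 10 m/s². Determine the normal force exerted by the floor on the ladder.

ΣF_y = 0: N_floor = 32.5×10 + 67.6×10 = 1001 N.

N_floor ≈ 1000 N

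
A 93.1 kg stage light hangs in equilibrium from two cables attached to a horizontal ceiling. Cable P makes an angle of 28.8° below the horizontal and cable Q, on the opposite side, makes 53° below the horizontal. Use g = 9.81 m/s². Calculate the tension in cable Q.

T_Q ≈ 809 N

Weight W = 93.1 × 9.81 = 913.3 N acts straight down.
Horizontal: T_P cos 28.8° = T_Q cos 53°  →  T_P = 0.6868 T_Q.
Vertical: T_P sin 28.8° + T_Q sin 53° = 913.3.
Substituting the horizontal relation into the vertical equation gives 1.129 T_Q = 913.3, so T_Q = 808.6 N.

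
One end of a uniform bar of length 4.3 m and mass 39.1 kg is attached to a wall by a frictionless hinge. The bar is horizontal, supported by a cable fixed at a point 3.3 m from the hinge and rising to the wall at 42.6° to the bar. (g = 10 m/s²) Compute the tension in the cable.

Take torques about the hinge: T sin 42.6° · 3.3 = 39.1×10×2.15 = 840.65 N·m.
So T = 840.65 / (0.6769 × 3.3) = 376.35 N.

T ≈ 376 N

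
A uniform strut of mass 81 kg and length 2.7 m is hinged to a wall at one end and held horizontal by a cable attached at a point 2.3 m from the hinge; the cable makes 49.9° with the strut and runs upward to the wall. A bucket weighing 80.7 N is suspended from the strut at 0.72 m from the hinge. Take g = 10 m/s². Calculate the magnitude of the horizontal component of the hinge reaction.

H_x ≈ 422 N

Take torques about the hinge: T sin 49.9° · 2.3 = 81×10×1.35 + 80.7×0.72 = 1151.6 N·m.
So T = 1151.6 / (0.7649 × 2.3) = 654.57 N.
ΣF_x = 0: H_x = T cos 49.9° = 421.63 N.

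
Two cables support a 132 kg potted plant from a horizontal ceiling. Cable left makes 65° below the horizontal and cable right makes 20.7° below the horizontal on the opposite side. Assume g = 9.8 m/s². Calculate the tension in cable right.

T_right ≈ 548 N

Weight W = 132 × 9.8 = 1294 N acts straight down.
Horizontal: T_left cos 65° = T_right cos 20.7°  →  T_left = 2.213 T_right.
Vertical: T_left sin 65° + T_right sin 20.7° = 1294.
Substituting the horizontal relation into the vertical equation gives 2.36 T_right = 1294, so T_right = 548.2 N.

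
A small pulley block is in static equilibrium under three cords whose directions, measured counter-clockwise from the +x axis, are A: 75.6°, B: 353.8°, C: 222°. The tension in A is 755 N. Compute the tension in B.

Resolve: ΣF_x = 755 cos 75.6° + T_B cos 353.8° + T_C cos 222° = 0.
        ΣF_y = 755 sin 75.6° + T_B sin 353.8° + T_C sin 222° = 0.
The known terms sum to (187.8, 731.3) N, so 0.9942 T_B − 0.7431 T_C = -187.8 and -0.1080 T_B − 0.6691 T_C = -731.3.
Solving simultaneously: T_B = 560.5 N, T_C = 1002 N.

T_B ≈ 560 N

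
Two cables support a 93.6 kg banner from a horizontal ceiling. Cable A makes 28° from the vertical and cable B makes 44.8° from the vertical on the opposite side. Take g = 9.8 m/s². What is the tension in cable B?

T_B ≈ 451 N

Angles from the horizontal: cable A is 90° − 28° = 62°, cable B is 90° − 44.8° = 45.2°.
Weight W = 93.6 × 9.8 = 917.3 N acts straight down.
Horizontal: T_A cos 62° = T_B cos 45.2°  →  T_A = 1.501 T_B.
Vertical: T_A sin 62° + T_B sin 45.2° = 917.3.
Substituting the horizontal relation into the vertical equation gives 2.035 T_B = 917.3, so T_B = 450.8 N.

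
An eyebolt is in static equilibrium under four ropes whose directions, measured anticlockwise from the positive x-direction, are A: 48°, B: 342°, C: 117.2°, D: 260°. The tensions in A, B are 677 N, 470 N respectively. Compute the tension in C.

Resolve: ΣF_x = 677 cos 48° + 470 cos 342° + T_C cos 117.2° + T_D cos 260° = 0.
        ΣF_y = 677 sin 48° + 470 sin 342° + T_C sin 117.2° + T_D sin 260° = 0.
The known terms sum to (900, 357.9) N, so -0.4571 T_C − 0.1736 T_D = -900 and 0.8894 T_C − 0.9848 T_D = -357.9.
Solving simultaneously: T_C = 1363 N, T_D = 1595 N.

T_C ≈ 1360 N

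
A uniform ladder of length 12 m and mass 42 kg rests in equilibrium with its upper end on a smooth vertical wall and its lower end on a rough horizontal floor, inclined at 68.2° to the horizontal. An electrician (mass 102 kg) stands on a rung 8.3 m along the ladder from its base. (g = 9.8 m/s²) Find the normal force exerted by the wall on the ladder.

N_wall ≈ 359 N

Torques about the foot: N_wall · 12 sin 68.2° = 42×9.8×6 cos 68.2° + 102×9.8×8.3 cos 68.2° → N_wall = 358.85 N.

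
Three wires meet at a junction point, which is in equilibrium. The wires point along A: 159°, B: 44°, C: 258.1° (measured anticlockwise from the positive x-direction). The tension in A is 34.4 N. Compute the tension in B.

T_B ≈ 60.6 N

Resolve: ΣF_x = 34.4 cos 159° + T_B cos 44° + T_C cos 258.1° = 0.
        ΣF_y = 34.4 sin 159° + T_B sin 44° + T_C sin 258.1° = 0.
The known terms sum to (-32.12, 12.33) N, so 0.7193 T_B − 0.2062 T_C = 32.12 and 0.6947 T_B − 0.9785 T_C = -12.33.
Solving simultaneously: T_B = 60.59 N, T_C = 55.61 N.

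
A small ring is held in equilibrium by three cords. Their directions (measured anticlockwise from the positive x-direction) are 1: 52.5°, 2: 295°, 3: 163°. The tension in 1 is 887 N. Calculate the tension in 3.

T_3 ≈ 1060 N

Resolve: ΣF_x = 887 cos 52.5° + T_2 cos 295° + T_3 cos 163° = 0.
        ΣF_y = 887 sin 52.5° + T_2 sin 295° + T_3 sin 163° = 0.
The known terms sum to (540, 703.7) N, so 0.4226 T_2 − 0.9563 T_3 = -540 and -0.9063 T_2 + 0.2924 T_3 = -703.7.
Solving simultaneously: T_2 = 1118 N, T_3 = 1059 N.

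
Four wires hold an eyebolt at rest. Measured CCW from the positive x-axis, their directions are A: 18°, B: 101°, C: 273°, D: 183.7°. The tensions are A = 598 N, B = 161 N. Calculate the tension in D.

T_D ≈ 555 N

Resolve: ΣF_x = 598 cos 18° + 161 cos 101° + T_C cos 273° + T_D cos 183.7° = 0.
        ΣF_y = 598 sin 18° + 161 sin 101° + T_C sin 273° + T_D sin 183.7° = 0.
The known terms sum to (538, 342.8) N, so 0.0523 T_C − 0.9979 T_D = -538 and -0.9986 T_C − 0.0645 T_D = -342.8.
Solving simultaneously: T_C = 307.4 N, T_D = 555.3 N.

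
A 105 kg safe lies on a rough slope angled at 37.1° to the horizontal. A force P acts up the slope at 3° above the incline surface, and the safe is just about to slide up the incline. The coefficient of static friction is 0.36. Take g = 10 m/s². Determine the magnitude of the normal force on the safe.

N ≈ 789 N

On the verge of sliding up the incline, friction equals μN and acts down the slope.
Perpendicular: N + P sin 3° = W cos 37.1° = 837.5 N.
Along incline: P cos 3° = W sin 37.1° + μN  with W sin 37.1° = 633.4 N.
Solving the pair for P and N: P = 918.8 N, N = 789.4 N (and f = μN = 284.2 N).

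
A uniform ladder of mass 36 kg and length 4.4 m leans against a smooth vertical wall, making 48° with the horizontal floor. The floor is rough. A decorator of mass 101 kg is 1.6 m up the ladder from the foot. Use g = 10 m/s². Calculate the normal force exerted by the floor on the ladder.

N_floor ≈ 1370 N

ΣF_y = 0: N_floor = 36×10 + 101×10 = 1370 N.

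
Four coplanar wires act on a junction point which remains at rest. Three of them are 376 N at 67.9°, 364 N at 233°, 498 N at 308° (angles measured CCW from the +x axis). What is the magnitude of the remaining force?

F ≈ 406 N

Sum the known components: ΣF_x = 229 N, ΣF_y = -334.8 N.
For equilibrium the remaining force must supply (−ΣF_x, −ΣF_y) = (-229, 334.8) N.
Magnitude = √((-229)² + (334.8)²) = 405.6 N; direction = atan2(334.8, -229) = 124.4°.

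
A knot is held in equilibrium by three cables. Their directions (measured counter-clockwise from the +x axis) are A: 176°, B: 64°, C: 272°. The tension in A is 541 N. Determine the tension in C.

T_C ≈ 1070 N

Resolve: ΣF_x = 541 cos 176° + T_B cos 64° + T_C cos 272° = 0.
        ΣF_y = 541 sin 176° + T_B sin 64° + T_C sin 272° = 0.
The known terms sum to (-539.7, 37.74) N, so 0.4384 T_B + 0.0349 T_C = 539.7 and 0.8988 T_B − 0.9994 T_C = -37.74.
Solving simultaneously: T_B = 1146 N, T_C = 1068 N.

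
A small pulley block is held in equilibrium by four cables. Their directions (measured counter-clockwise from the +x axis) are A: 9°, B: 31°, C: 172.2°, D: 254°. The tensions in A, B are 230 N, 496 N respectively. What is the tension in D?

T_D ≈ 381 N

Resolve: ΣF_x = 230 cos 9° + 496 cos 31° + T_C cos 172.2° + T_D cos 254° = 0.
        ΣF_y = 230 sin 9° + 496 sin 31° + T_C sin 172.2° + T_D sin 254° = 0.
The known terms sum to (652.3, 291.4) N, so -0.9907 T_C − 0.2756 T_D = -652.3 and 0.1357 T_C − 0.9613 T_D = -291.4.
Solving simultaneously: T_C = 552.4 N, T_D = 381.2 N.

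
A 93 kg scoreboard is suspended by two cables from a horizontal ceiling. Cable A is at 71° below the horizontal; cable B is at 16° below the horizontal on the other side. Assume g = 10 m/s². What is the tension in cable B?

T_B ≈ 303 N

Weight W = 93 × 10 = 930 N acts straight down.
Horizontal: T_A cos 71° = T_B cos 16°  →  T_A = 2.953 T_B.
Vertical: T_A sin 71° + T_B sin 16° = 930.
Substituting the horizontal relation into the vertical equation gives 3.067 T_B = 930, so T_B = 303.2 N.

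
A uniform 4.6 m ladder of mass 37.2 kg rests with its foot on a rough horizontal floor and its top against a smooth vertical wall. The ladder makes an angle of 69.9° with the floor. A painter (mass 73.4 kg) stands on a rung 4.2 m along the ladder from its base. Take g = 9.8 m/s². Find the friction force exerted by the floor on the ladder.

Torques about the foot: N_wall · 4.6 sin 69.9° = 37.2×9.8×2.3 cos 69.9° + 73.4×9.8×4.2 cos 69.9° → N_wall = 307.05 N.
ΣF_x = 0: f_floor = N_wall = 307.05 N.

f ≈ 307 N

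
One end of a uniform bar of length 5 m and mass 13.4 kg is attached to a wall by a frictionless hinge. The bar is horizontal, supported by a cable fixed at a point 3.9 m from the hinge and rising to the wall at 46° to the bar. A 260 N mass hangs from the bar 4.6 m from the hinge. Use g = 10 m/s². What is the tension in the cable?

T ≈ 546 N

Take torques about the hinge: T sin 46° · 3.9 = 13.4×10×2.5 + 260×4.6 = 1531 N·m.
So T = 1531 / (0.7193 × 3.9) = 545.73 N.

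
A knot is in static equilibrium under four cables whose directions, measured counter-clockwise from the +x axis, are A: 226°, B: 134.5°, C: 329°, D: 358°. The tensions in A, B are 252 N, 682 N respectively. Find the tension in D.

T_D ≈ 154 N

Resolve: ΣF_x = 252 cos 226° + 682 cos 134.5° + T_C cos 329° + T_D cos 358° = 0.
        ΣF_y = 252 sin 226° + 682 sin 134.5° + T_C sin 329° + T_D sin 358° = 0.
The known terms sum to (-653.1, 305.2) N, so 0.8572 T_C + 0.9994 T_D = 653.1 and -0.5150 T_C − 0.0349 T_D = -305.2.
Solving simultaneously: T_C = 582.1 N, T_D = 154.3 N.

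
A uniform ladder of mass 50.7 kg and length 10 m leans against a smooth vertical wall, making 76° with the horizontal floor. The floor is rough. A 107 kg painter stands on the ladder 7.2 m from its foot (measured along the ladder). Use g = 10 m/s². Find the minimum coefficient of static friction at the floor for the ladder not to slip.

μ_min ≈ 0.162

ΣF_y = 0: N_floor = 50.7×10 + 107×10 = 1577 N.
Torques about the foot: N_wall · 10 sin 76° = 50.7×10×5 cos 76° + 107×10×7.2 cos 76° → N_wall = 255.29 N.
ΣF_x = 0: f_floor = N_wall = 255.29 N.
μ_min = f_floor / N_floor = 255.29 / 1577 = 0.1619.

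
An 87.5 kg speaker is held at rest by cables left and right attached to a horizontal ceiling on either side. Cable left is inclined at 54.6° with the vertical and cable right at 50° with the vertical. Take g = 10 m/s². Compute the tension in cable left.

T_left ≈ 693 N

Angles from the horizontal: cable left is 90° − 54.6° = 35.4°, cable right is 90° − 50° = 40°.
Weight W = 87.5 × 10 = 875 N acts straight down.
Horizontal: T_left cos 35.4° = T_right cos 40°  →  T_right = 1.064 T_left.
Vertical: T_left sin 35.4° + T_right sin 40° = 875.
Substituting the horizontal relation into the vertical equation gives 1.263 T_left = 875, so T_left = 692.7 N.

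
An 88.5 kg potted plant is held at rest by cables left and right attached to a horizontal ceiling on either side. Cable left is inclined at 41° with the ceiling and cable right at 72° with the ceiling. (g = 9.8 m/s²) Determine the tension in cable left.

T_left ≈ 291 N

Weight W = 88.5 × 9.8 = 867.3 N acts straight down.
Horizontal: T_left cos 41° = T_right cos 72°  →  T_right = 2.442 T_left.
Vertical: T_left sin 41° + T_right sin 72° = 867.3.
Substituting the horizontal relation into the vertical equation gives 2.979 T_left = 867.3, so T_left = 291.2 N.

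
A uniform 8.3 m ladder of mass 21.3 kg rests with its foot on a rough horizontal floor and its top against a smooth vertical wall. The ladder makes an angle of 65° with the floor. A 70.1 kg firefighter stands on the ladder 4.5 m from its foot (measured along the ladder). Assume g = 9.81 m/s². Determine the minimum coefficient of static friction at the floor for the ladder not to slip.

ΣF_y = 0: N_floor = 21.3×9.81 + 70.1×9.81 = 896.63 N.
Torques about the foot: N_wall · 8.3 sin 65° = 21.3×9.81×4.15 cos 65° + 70.1×9.81×4.5 cos 65° → N_wall = 222.58 N.
ΣF_x = 0: f_floor = N_wall = 222.58 N.
μ_min = f_floor / N_floor = 222.58 / 896.63 = 0.2482.

μ_min ≈ 0.248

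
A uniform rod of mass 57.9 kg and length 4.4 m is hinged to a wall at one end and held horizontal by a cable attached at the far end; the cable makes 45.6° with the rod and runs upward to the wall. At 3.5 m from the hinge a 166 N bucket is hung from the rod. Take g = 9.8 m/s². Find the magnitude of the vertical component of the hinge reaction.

|H_y| ≈ 318 N

Take torques about the hinge: T sin 45.6° · 4.4 = 57.9×9.8×2.2 + 166×3.5 = 1829.3 N·m.
So T = 1829.3 / (0.7145 × 4.4) = 581.91 N.
ΣF_y = 0: H_y = (57.9×9.8 + 166) − T sin 45.6° = 733.42 − 415.76 = 317.66 N.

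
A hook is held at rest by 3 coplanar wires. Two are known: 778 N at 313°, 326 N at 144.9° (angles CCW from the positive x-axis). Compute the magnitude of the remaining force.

Sum the known components: ΣF_x = 263.9 N, ΣF_y = -381.5 N.
For equilibrium the remaining force must supply (−ΣF_x, −ΣF_y) = (-263.9, 381.5) N.
Magnitude = √((-263.9)² + (381.5)²) = 463.9 N; direction = atan2(381.5, -263.9) = 124.7°.

F ≈ 464 N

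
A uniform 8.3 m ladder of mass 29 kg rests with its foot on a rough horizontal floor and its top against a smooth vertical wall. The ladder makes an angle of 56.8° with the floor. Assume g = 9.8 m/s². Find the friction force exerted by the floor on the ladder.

Torques about the foot: N_wall · 8.3 sin 56.8° = 29×9.8×4.15 cos 56.8° → N_wall = 92.988 N.
ΣF_x = 0: f_floor = N_wall = 92.988 N.

f ≈ 93 N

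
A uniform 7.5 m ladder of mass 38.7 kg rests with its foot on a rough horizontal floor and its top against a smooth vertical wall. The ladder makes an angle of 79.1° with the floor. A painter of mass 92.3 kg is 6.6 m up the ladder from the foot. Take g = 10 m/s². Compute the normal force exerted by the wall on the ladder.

Torques about the foot: N_wall · 7.5 sin 79.1° = 38.7×10×3.75 cos 79.1° + 92.3×10×6.6 cos 79.1° → N_wall = 193.67 N.

N_wall ≈ 194 N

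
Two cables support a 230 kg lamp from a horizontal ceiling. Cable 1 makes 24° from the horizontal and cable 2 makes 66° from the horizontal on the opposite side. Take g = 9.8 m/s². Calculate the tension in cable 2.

T_2 ≈ 2060 N

Weight W = 230 × 9.8 = 2254 N acts straight down.
Horizontal: T_1 cos 24° = T_2 cos 66°  →  T_1 = 0.4452 T_2.
Vertical: T_1 sin 24° + T_2 sin 66° = 2254.
Substituting the horizontal relation into the vertical equation gives 1.095 T_2 = 2254, so T_2 = 2059 N.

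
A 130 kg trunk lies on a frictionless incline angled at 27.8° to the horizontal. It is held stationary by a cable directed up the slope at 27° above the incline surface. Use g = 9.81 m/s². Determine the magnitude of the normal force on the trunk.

N ≈ 825 N

Take axes along and perpendicular to the incline. Weight components: W sin 27.8° = 594.8 N down-slope, W cos 27.8° = 1128 N into the surface.
Along incline: T cos 27° = W sin 27.8° → T = 667.5 N.
Perpendicular: N = W cos 27.8° − T sin 27° = 825 N.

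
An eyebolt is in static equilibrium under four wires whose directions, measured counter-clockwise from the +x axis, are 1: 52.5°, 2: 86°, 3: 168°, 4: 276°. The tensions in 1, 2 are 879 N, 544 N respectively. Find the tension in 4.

Resolve: ΣF_x = 879 cos 52.5° + 544 cos 86° + T_3 cos 168° + T_4 cos 276° = 0.
        ΣF_y = 879 sin 52.5° + 544 sin 86° + T_3 sin 168° + T_4 sin 276° = 0.
The known terms sum to (573, 1240) N, so -0.9781 T_3 + 0.1045 T_4 = -573 and 0.2079 T_3 − 0.9945 T_4 = -1240.
Solving simultaneously: T_3 = 735.5 N, T_4 = 1401 N.

T_4 ≈ 1400 N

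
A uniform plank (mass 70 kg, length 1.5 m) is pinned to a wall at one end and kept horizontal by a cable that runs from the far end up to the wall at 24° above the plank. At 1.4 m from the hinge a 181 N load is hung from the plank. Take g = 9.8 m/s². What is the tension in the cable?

T ≈ 1260 N

Take torques about the hinge: T sin 24° · 1.5 = 70×9.8×0.75 + 181×1.4 = 767.9 N·m.
So T = 767.9 / (0.4067 × 1.5) = 1258.6 N.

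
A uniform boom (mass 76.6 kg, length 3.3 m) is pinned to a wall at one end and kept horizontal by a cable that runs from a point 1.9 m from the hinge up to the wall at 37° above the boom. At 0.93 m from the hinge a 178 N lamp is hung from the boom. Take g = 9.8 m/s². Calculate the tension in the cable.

T ≈ 1230 N

Take torques about the hinge: T sin 37° · 1.9 = 76.6×9.8×1.65 + 178×0.93 = 1404.2 N·m.
So T = 1404.2 / (0.6018 × 1.9) = 1228 N.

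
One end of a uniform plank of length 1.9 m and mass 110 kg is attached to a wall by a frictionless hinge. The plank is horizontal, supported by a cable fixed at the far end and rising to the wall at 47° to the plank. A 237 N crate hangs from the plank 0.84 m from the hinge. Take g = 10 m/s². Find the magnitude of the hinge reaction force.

|H| ≈ 916 N

Take torques about the hinge: T sin 47° · 1.9 = 110×10×0.95 + 237×0.84 = 1244.1 N·m.
So T = 1244.1 / (0.7314 × 1.9) = 895.3 N.
ΣF_x = 0: H_x = T cos 47° = 610.59 N.
ΣF_y = 0: H_y = (110×10 + 237) − T sin 47° = 1337 − 654.78 = 682.22 N.
|H| = √(H_x² + H_y²) = √((610.59)² + (682.22)²) = 915.56 N.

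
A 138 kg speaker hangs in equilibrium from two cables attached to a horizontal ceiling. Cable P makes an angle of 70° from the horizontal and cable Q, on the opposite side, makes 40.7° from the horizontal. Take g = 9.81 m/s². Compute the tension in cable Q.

Weight W = 138 × 9.81 = 1354 N acts straight down.
Horizontal: T_P cos 70° = T_Q cos 40.7°  →  T_P = 2.217 T_Q.
Vertical: T_P sin 70° + T_Q sin 40.7° = 1354.
Substituting the horizontal relation into the vertical equation gives 2.735 T_Q = 1354, so T_Q = 495 N.

T_Q ≈ 495 N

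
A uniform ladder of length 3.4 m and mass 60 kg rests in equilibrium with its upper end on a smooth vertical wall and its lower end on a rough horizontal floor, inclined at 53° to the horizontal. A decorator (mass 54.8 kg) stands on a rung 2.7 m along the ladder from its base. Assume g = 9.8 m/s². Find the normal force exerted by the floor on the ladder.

N_floor ≈ 1130 N

ΣF_y = 0: N_floor = 60×9.8 + 54.8×9.8 = 1125 N.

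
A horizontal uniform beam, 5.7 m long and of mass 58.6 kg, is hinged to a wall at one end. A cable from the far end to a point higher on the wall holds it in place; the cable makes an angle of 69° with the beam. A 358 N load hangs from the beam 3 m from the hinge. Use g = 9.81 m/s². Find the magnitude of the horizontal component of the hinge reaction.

H_x ≈ 183 N

Take torques about the hinge: T sin 69° · 5.7 = 58.6×9.81×2.85 + 358×3 = 2712.4 N·m.
So T = 2712.4 / (0.9336 × 5.7) = 509.71 N.
ΣF_x = 0: H_x = T cos 69° = 182.66 N.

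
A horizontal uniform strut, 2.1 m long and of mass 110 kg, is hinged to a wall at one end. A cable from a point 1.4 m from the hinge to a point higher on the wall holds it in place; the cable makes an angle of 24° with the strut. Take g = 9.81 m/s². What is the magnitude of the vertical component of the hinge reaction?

Take torques about the hinge: T sin 24° · 1.4 = 110×9.81×1.05 = 1133.1 N·m.
So T = 1133.1 / (0.4067 × 1.4) = 1989.8 N.
ΣF_y = 0: H_y = (110×9.81) − T sin 24° = 1079.1 − 809.33 = 269.77 N.

|H_y| ≈ 270 N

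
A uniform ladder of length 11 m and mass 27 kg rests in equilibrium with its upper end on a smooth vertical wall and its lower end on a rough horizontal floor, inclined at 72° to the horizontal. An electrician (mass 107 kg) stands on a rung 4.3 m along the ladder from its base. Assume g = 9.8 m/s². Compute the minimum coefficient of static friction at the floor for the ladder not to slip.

μ_min ≈ 0.134

ΣF_y = 0: N_floor = 27×9.8 + 107×9.8 = 1313.2 N.
Torques about the foot: N_wall · 11 sin 72° = 27×9.8×5.5 cos 72° + 107×9.8×4.3 cos 72° → N_wall = 176.17 N.
ΣF_x = 0: f_floor = N_wall = 176.17 N.
μ_min = f_floor / N_floor = 176.17 / 1313.2 = 0.1342.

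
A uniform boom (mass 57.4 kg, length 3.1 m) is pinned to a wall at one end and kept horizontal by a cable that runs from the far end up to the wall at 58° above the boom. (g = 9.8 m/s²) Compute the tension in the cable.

T ≈ 332 N

Take torques about the hinge: T sin 58° · 3.1 = 57.4×9.8×1.55 = 871.91 N·m.
So T = 871.91 / (0.8480 × 3.1) = 331.66 N.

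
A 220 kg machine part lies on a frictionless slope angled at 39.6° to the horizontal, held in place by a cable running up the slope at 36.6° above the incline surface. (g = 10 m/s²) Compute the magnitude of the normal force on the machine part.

N ≈ 654 N

Take axes along and perpendicular to the incline. Weight components: W sin 39.6° = 1402 N down-slope, W cos 39.6° = 1695 N into the surface.
Along incline: T cos 36.6° = W sin 39.6° → T = 1747 N.
Perpendicular: N = W cos 39.6° − T sin 36.6° = 653.7 N.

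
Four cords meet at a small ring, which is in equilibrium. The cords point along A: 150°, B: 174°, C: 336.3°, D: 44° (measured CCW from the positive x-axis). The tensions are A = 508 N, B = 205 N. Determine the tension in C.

T_C ≈ 698 N

Resolve: ΣF_x = 508 cos 150° + 205 cos 174° + T_C cos 336.3° + T_D cos 44° = 0.
        ΣF_y = 508 sin 150° + 205 sin 174° + T_C sin 336.3° + T_D sin 44° = 0.
The known terms sum to (-643.8, 275.4) N, so 0.9157 T_C + 0.7193 T_D = 643.8 and -0.4019 T_C + 0.6947 T_D = -275.4.
Solving simultaneously: T_C = 697.5 N, T_D = 7.114 N.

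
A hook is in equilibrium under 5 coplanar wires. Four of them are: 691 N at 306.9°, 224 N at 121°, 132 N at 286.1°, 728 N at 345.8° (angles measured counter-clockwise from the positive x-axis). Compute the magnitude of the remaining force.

Sum the known components: ΣF_x = 1042 N, ΣF_y = -666 N.
For equilibrium the remaining force must supply (−ΣF_x, −ΣF_y) = (-1042, 666) N.
Magnitude = √((-1042)² + (666)²) = 1237 N; direction = atan2(666, -1042) = 147.4°.

F ≈ 1240 N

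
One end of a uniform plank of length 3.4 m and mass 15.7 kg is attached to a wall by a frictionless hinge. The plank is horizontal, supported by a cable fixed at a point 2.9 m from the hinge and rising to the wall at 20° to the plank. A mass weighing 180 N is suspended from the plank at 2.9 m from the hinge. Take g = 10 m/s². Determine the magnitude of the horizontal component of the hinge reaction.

H_x ≈ 747 N

Take torques about the hinge: T sin 20° · 2.9 = 15.7×10×1.7 + 180×2.9 = 788.9 N·m.
So T = 788.9 / (0.3420 × 2.9) = 795.38 N.
ΣF_x = 0: H_x = T cos 20° = 747.41 N.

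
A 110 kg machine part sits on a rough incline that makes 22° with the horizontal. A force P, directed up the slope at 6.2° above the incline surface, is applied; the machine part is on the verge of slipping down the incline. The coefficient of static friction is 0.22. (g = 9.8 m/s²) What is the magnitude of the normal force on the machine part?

N ≈ 979 N

On the verge of sliding down the incline, friction equals μN and acts up the slope.
Perpendicular: N + P sin 6.2° = W cos 22° = 999.5 N.
Along incline: P cos 6.2° + μN = W sin 22° with W sin 22° = 403.8 N.
Solving the pair for P and N: P = 189.5 N, N = 979 N (and f = μN = 215.4 N).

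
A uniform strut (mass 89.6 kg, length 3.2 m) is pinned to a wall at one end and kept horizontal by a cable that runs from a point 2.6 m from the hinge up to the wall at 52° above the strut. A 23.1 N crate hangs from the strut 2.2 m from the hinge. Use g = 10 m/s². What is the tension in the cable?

T ≈ 725 N

Take torques about the hinge: T sin 52° · 2.6 = 89.6×10×1.6 + 23.1×2.2 = 1484.4 N·m.
So T = 1484.4 / (0.7880 × 2.6) = 724.52 N.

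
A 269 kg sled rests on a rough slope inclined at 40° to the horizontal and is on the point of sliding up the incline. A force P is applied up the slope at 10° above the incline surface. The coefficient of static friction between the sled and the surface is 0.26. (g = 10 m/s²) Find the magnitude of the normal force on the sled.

N ≈ 1680 N

On the verge of sliding up the incline, friction equals μN and acts down the slope.
Perpendicular: N + P sin 10° = W cos 40° = 2061 N.
Along incline: P cos 10° = W sin 40° + μN  with W sin 40° = 1729 N.
Solving the pair for P and N: P = 2199 N, N = 1679 N (and f = μN = 436.5 N).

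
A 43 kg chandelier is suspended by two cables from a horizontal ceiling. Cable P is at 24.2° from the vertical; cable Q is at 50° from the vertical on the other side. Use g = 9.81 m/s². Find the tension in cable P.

T_P ≈ 336 N

Angles from the horizontal: cable P is 90° − 24.2° = 65.8°, cable Q is 90° − 50° = 40°.
Weight W = 43 × 9.81 = 421.8 N acts straight down.
Horizontal: T_P cos 65.8° = T_Q cos 40°  →  T_Q = 0.5351 T_P.
Vertical: T_P sin 65.8° + T_Q sin 40° = 421.8.
Substituting the horizontal relation into the vertical equation gives 1.256 T_P = 421.8, so T_P = 335.8 N.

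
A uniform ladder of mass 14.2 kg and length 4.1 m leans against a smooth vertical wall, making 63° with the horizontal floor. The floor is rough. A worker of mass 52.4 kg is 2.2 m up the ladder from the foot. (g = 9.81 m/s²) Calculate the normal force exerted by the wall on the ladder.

N_wall ≈ 176 N

Torques about the foot: N_wall · 4.1 sin 63° = 14.2×9.81×2.05 cos 63° + 52.4×9.81×2.2 cos 63° → N_wall = 176.03 N.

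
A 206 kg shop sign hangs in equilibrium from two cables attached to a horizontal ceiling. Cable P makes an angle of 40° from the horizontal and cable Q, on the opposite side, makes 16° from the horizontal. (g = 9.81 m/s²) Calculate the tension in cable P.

T_P ≈ 2340 N

Weight W = 206 × 9.81 = 2021 N acts straight down.
Horizontal: T_P cos 40° = T_Q cos 16°  →  T_Q = 0.7969 T_P.
Vertical: T_P sin 40° + T_Q sin 16° = 2021.
Substituting the horizontal relation into the vertical equation gives 0.8624 T_P = 2021, so T_P = 2343 N.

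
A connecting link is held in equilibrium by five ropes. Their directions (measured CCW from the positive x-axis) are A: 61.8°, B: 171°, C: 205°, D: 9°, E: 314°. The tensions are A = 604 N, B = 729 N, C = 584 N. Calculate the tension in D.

Resolve: ΣF_x = 604 cos 61.8° + 729 cos 171° + 584 cos 205° + T_D cos 9° + T_E cos 314° = 0.
        ΣF_y = 604 sin 61.8° + 729 sin 171° + 584 sin 205° + T_D sin 9° + T_E sin 314° = 0.
The known terms sum to (-963.9, 399.5) N, so 0.9877 T_D + 0.6947 T_E = 963.9 and 0.1564 T_D − 0.7193 T_E = -399.5.
Solving simultaneously: T_D = 507.6 N, T_E = 665.8 N.

T_D ≈ 508 N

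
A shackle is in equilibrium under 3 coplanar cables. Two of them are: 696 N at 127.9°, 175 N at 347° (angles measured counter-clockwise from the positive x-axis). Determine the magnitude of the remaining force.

F ≈ 571 N

Sum the known components: ΣF_x = -257 N, ΣF_y = 509.8 N.
For equilibrium the remaining force must supply (−ΣF_x, −ΣF_y) = (257, -509.8) N.
Magnitude = √((257)² + (-509.8)²) = 571 N; direction = atan2(-509.8, 257) = 296.8°.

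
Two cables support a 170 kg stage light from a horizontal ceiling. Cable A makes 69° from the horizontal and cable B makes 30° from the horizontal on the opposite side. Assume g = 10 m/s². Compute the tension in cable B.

Weight W = 170 × 10 = 1700 N acts straight down.
Horizontal: T_A cos 69° = T_B cos 30°  →  T_A = 2.417 T_B.
Vertical: T_A sin 69° + T_B sin 30° = 1700.
Substituting the horizontal relation into the vertical equation gives 2.756 T_B = 1700, so T_B = 616.8 N.

T_B ≈ 617 N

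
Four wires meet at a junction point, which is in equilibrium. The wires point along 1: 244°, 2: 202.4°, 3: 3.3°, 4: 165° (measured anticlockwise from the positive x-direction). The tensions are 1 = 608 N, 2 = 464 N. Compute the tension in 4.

Resolve: ΣF_x = 608 cos 244° + 464 cos 202.4° + T_3 cos 3.3° + T_4 cos 165° = 0.
        ΣF_y = 608 sin 244° + 464 sin 202.4° + T_3 sin 3.3° + T_4 sin 165° = 0.
The known terms sum to (-695.5, -723.3) N, so 0.9983 T_3 − 0.9659 T_4 = 695.5 and 0.0576 T_3 + 0.2588 T_4 = 723.3.
Solving simultaneously: T_3 = 2798 N, T_4 = 2172 N.

T_4 ≈ 2170 N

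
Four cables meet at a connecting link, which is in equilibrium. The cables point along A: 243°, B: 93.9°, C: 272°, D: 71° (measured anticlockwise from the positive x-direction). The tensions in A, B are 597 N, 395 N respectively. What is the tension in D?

T_D ≈ 844 N

Resolve: ΣF_x = 597 cos 243° + 395 cos 93.9° + T_C cos 272° + T_D cos 71° = 0.
        ΣF_y = 597 sin 243° + 395 sin 93.9° + T_C sin 272° + T_D sin 71° = 0.
The known terms sum to (-297.9, -137.8) N, so 0.0349 T_C + 0.3256 T_D = 297.9 and -0.9994 T_C + 0.9455 T_D = 137.8.
Solving simultaneously: T_C = 660.7 N, T_D = 844.2 N.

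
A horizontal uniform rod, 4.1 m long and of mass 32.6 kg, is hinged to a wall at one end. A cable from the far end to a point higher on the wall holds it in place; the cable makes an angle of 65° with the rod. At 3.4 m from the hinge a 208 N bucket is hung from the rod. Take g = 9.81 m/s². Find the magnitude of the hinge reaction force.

|H| ≈ 249 N

Take torques about the hinge: T sin 65° · 4.1 = 32.6×9.81×2.05 + 208×3.4 = 1362.8 N·m.
So T = 1362.8 / (0.9063 × 4.1) = 366.75 N.
ΣF_x = 0: H_x = T cos 65° = 155 N.
ΣF_y = 0: H_y = (32.6×9.81 + 208) − T sin 65° = 527.81 − 332.39 = 195.42 N.
|H| = √(H_x² + H_y²) = √((155)² + (195.42)²) = 249.42 N.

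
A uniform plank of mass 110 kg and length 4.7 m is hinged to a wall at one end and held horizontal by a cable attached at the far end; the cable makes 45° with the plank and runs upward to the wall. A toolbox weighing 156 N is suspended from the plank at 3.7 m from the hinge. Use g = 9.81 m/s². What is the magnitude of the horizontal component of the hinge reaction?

Take torques about the hinge: T sin 45° · 4.7 = 110×9.81×2.35 + 156×3.7 = 3113.1 N·m.
So T = 3113.1 / (0.7071 × 4.7) = 936.72 N.
ΣF_x = 0: H_x = T cos 45° = 662.36 N.

H_x ≈ 662 N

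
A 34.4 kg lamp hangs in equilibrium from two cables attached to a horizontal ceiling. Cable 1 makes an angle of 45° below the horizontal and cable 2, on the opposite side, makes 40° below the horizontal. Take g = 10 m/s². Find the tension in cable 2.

T_2 ≈ 244 N

Weight W = 34.4 × 10 = 344 N acts straight down.
Horizontal: T_1 cos 45° = T_2 cos 40°  →  T_1 = 1.083 T_2.
Vertical: T_1 sin 45° + T_2 sin 40° = 344.
Substituting the horizontal relation into the vertical equation gives 1.409 T_2 = 344, so T_2 = 244.2 N.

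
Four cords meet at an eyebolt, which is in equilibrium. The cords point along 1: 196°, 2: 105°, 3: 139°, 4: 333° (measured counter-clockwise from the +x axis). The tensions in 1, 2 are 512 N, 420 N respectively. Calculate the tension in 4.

Resolve: ΣF_x = 512 cos 196° + 420 cos 105° + T_3 cos 139° + T_4 cos 333° = 0.
        ΣF_y = 512 sin 196° + 420 sin 105° + T_3 sin 139° + T_4 sin 333° = 0.
The known terms sum to (-600.9, 264.6) N, so -0.7547 T_3 + 0.8910 T_4 = 600.9 and 0.6561 T_3 − 0.4540 T_4 = -264.6.
Solving simultaneously: T_3 = 153.2 N, T_4 = 804.1 N.

T_4 ≈ 804 N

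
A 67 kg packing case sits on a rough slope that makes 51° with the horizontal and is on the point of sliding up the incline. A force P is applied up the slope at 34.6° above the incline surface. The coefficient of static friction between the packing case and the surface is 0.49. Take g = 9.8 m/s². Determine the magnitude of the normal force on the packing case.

N ≈ 45.7 N

On the verge of sliding up the incline, friction equals μN and acts down the slope.
Perpendicular: N + P sin 34.6° = W cos 51° = 413.2 N.
Along incline: P cos 34.6° = W sin 51° + μN  with W sin 51° = 510.3 N.
Solving the pair for P and N: P = 647.1 N, N = 45.74 N (and f = μN = 22.41 N).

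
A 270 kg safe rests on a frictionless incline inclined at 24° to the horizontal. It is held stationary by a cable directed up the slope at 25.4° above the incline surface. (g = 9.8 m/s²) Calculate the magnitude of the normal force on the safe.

Take axes along and perpendicular to the incline. Weight components: W sin 24° = 1076 N down-slope, W cos 24° = 2417 N into the surface.
Along incline: T cos 25.4° = W sin 24° → T = 1191 N.
Perpendicular: N = W cos 24° − T sin 25.4° = 1906 N.

N ≈ 1910 N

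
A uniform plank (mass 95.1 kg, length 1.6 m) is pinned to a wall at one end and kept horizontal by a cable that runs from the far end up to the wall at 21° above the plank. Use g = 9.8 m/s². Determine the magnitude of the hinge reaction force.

|H| ≈ 1300 N

Take torques about the hinge: T sin 21° · 1.6 = 95.1×9.8×0.8 = 745.58 N·m.
So T = 745.58 / (0.3584 × 1.6) = 1300.3 N.
ΣF_x = 0: H_x = T cos 21° = 1213.9 N.
ΣF_y = 0: H_y = (95.1×9.8) − T sin 21° = 931.98 − 465.99 = 465.99 N.
|H| = √(H_x² + H_y²) = √((1213.9)² + (465.99)²) = 1300.3 N.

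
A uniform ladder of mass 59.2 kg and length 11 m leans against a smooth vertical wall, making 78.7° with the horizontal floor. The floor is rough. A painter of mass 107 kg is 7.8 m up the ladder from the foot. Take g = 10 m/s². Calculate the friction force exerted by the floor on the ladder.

Torques about the foot: N_wall · 11 sin 78.7° = 59.2×10×5.5 cos 78.7° + 107×10×7.8 cos 78.7° → N_wall = 210.76 N.
ΣF_x = 0: f_floor = N_wall = 210.76 N.

f ≈ 211 N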